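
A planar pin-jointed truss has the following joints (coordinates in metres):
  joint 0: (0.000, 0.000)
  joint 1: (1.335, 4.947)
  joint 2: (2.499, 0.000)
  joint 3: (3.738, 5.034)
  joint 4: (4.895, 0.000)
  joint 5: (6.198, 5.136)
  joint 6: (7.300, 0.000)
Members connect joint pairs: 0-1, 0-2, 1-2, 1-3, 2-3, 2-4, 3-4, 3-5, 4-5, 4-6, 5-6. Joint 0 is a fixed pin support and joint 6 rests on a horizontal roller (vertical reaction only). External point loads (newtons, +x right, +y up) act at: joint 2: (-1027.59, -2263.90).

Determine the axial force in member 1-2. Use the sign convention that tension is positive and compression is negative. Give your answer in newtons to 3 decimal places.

N=7 nodes, M=11 members, R=3 reactions → 2N=14, M+R=14
member 0 (0-1): L=5.1240, (cx,cy)=(0.2605,0.9655)
member 1 (0-2): L=2.4990, (cx,cy)=(1.0000,0.0000)
member 2 (1-2): L=5.0821, (cx,cy)=(0.2290,-0.9734)
member 3 (1-3): L=2.4046, (cx,cy)=(0.9993,0.0362)
member 4 (2-3): L=5.1842, (cx,cy)=(0.2390,0.9710)
member 5 (2-4): L=2.3960, (cx,cy)=(1.0000,0.0000)
member 6 (3-4): L=5.1652, (cx,cy)=(0.2240,-0.9746)
member 7 (3-5): L=2.4621, (cx,cy)=(0.9991,0.0414)
member 8 (4-5): L=5.2987, (cx,cy)=(0.2459,0.9693)
member 9 (4-6): L=2.4050, (cx,cy)=(1.0000,0.0000)
member 10 (5-6): L=5.2529, (cx,cy)=(0.2098,-0.9777)
solve A·x = −loads:
  F[0-1] = -1542.1637 N (compression)
  F[0-2] = -625.7942 N (compression)
  F[1-2] = +1501.8241 N (tension)
  F[1-3] = -746.2613 N (compression)
  F[2-3] = +825.9333 N (tension)
  F[2-4] = +548.3797 N (tension)
  F[3-4] = -810.8080 N (compression)
  F[3-5] = -367.0763 N (compression)
  F[4-5] = +815.2389 N (tension)
  F[4-6] = +166.2866 N (tension)
  F[5-6] = -792.6369 N (compression)
  Rx@0 = +1027.5900 N
  Ry@0 = +1488.9019 N
  Ry@6 = +774.9981 N

1501.824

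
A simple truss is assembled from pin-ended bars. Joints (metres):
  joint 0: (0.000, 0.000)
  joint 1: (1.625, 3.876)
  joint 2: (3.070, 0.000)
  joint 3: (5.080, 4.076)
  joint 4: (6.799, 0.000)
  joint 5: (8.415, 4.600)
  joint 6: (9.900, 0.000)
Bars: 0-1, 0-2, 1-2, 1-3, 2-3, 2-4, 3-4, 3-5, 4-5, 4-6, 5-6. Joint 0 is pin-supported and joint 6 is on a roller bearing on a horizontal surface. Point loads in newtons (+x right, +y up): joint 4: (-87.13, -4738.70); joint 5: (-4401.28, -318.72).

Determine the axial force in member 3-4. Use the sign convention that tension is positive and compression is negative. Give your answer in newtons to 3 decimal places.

N=7 nodes, M=11 members, R=3 reactions → 2N=14, M+R=14
member 0 (0-1): L=4.2029, (cx,cy)=(0.3866,0.9222)
member 1 (0-2): L=3.0700, (cx,cy)=(1.0000,0.0000)
member 2 (1-2): L=4.1366, (cx,cy)=(0.3493,-0.9370)
member 3 (1-3): L=3.4608, (cx,cy)=(0.9983,0.0578)
member 4 (2-3): L=4.5447, (cx,cy)=(0.4423,0.8969)
member 5 (2-4): L=3.7290, (cx,cy)=(1.0000,0.0000)
member 6 (3-4): L=4.4237, (cx,cy)=(0.3886,-0.9214)
member 7 (3-5): L=3.3759, (cx,cy)=(0.9879,0.1552)
member 8 (4-5): L=4.8756, (cx,cy)=(0.3314,0.9435)
member 9 (4-6): L=3.1010, (cx,cy)=(1.0000,0.0000)
member 10 (5-6): L=4.8338, (cx,cy)=(0.3072,-0.9516)
solve A·x = −loads:
  F[0-1] = -3878.8169 N (compression)
  F[0-2] = -2988.6972 N (compression)
  F[1-2] = +3646.3214 N (tension)
  F[1-3] = -2778.0935 N (compression)
  F[2-3] = -3809.4523 N (compression)
  F[2-4] = -30.1227 N (compression)
  F[3-4] = +2928.0086 N (tension)
  F[3-5] = -5664.7442 N (compression)
  F[4-5] = +2163.0744 N (tension)
  F[4-6] = +477.8662 N (tension)
  F[5-6] = -1555.4813 N (compression)
  Rx@0 = +4488.4100 N
  Ry@0 = +3577.1612 N
  Ry@6 = +1480.2588 N

2928.009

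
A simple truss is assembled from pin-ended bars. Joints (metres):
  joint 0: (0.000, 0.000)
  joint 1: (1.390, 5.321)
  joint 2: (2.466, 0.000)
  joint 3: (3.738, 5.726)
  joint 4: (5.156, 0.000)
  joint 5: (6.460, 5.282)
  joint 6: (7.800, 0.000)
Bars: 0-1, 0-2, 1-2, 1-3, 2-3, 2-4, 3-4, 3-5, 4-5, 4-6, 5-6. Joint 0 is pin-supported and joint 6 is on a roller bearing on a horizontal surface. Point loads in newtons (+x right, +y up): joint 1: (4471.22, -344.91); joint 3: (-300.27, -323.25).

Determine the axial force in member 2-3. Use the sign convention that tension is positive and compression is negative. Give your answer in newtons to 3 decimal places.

3352.578

N=7 nodes, M=11 members, R=3 reactions → 2N=14, M+R=14
member 0 (0-1): L=5.4996, (cx,cy)=(0.2527,0.9675)
member 1 (0-2): L=2.4660, (cx,cy)=(1.0000,0.0000)
member 2 (1-2): L=5.4287, (cx,cy)=(0.1982,-0.9802)
member 3 (1-3): L=2.3827, (cx,cy)=(0.9854,0.1700)
member 4 (2-3): L=5.8656, (cx,cy)=(0.2169,0.9762)
member 5 (2-4): L=2.6900, (cx,cy)=(1.0000,0.0000)
member 6 (3-4): L=5.8990, (cx,cy)=(0.2404,-0.9707)
member 7 (3-5): L=2.7580, (cx,cy)=(0.9870,-0.1610)
member 8 (4-5): L=5.4406, (cx,cy)=(0.2397,0.9709)
member 9 (4-6): L=2.6440, (cx,cy)=(1.0000,0.0000)
member 10 (5-6): L=5.4493, (cx,cy)=(0.2459,-0.9693)
solve A·x = −loads:
  F[0-1] = +2457.7596 N (tension)
  F[0-2] = +3549.7572 N (tension)
  F[1-2] = -3339.0423 N (compression)
  F[1-3] = -3235.2899 N (compression)
  F[2-3] = +3352.5781 N (tension)
  F[2-4] = +2160.9057 N (tension)
  F[3-4] = -2891.8252 N (compression)
  F[3-5] = -1485.1371 N (compression)
  F[4-5] = +2891.3090 N (tension)
  F[4-6] = +772.7760 N (tension)
  F[5-6] = -3142.6167 N (compression)
  Rx@0 = -4170.9500 N
  Ry@0 = -2377.9617 N
  Ry@6 = +3046.1217 N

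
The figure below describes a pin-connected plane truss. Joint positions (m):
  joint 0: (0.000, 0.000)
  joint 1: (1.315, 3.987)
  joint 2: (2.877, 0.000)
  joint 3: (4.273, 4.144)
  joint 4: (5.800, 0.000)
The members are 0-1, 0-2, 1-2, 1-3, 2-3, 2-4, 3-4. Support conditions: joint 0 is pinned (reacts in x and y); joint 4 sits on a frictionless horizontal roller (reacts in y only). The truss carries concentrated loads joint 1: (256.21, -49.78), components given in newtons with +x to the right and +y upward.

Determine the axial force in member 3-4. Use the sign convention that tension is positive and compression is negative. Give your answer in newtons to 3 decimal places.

N=5 nodes, M=7 members, R=3 reactions → 2N=10, M+R=10
member 0 (0-1): L=4.1983, (cx,cy)=(0.3132,0.9497)
member 1 (0-2): L=2.8770, (cx,cy)=(1.0000,0.0000)
member 2 (1-2): L=4.2821, (cx,cy)=(0.3648,-0.9311)
member 3 (1-3): L=2.9622, (cx,cy)=(0.9986,0.0530)
member 4 (2-3): L=4.3728, (cx,cy)=(0.3192,0.9477)
member 5 (2-4): L=2.9230, (cx,cy)=(1.0000,0.0000)
member 6 (3-4): L=4.4164, (cx,cy)=(0.3458,-0.9383)
solve A·x = −loads:
  F[0-1] = +144.9212 N (tension)
  F[0-2] = +210.8171 N (tension)
  F[1-2] = -208.9503 N (compression)
  F[1-3] = -134.7860 N (compression)
  F[2-3] = +205.2951 N (tension)
  F[2-4] = +69.0572 N (tension)
  F[3-4] = -199.7270 N (compression)
  Rx@0 = -256.2100 N
  Ry@0 = -137.6286 N
  Ry@4 = +187.4086 N

-199.727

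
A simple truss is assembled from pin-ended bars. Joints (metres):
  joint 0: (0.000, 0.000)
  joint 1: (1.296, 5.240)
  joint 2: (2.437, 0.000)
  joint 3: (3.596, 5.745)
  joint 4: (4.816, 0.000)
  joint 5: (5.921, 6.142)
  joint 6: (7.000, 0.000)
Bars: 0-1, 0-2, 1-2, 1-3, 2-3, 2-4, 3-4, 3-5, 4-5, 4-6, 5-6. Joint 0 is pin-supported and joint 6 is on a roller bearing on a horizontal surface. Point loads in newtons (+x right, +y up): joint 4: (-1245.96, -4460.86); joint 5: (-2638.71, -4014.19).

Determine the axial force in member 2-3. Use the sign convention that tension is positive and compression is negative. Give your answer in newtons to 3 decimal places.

N=7 nodes, M=11 members, R=3 reactions → 2N=14, M+R=14
member 0 (0-1): L=5.3979, (cx,cy)=(0.2401,0.9707)
member 1 (0-2): L=2.4370, (cx,cy)=(1.0000,0.0000)
member 2 (1-2): L=5.3628, (cx,cy)=(0.2128,-0.9771)
member 3 (1-3): L=2.3548, (cx,cy)=(0.9767,0.2145)
member 4 (2-3): L=5.8607, (cx,cy)=(0.1978,0.9803)
member 5 (2-4): L=2.3790, (cx,cy)=(1.0000,0.0000)
member 6 (3-4): L=5.8731, (cx,cy)=(0.2077,-0.9782)
member 7 (3-5): L=2.3587, (cx,cy)=(0.9857,0.1683)
member 8 (4-5): L=6.2406, (cx,cy)=(0.1771,0.9842)
member 9 (4-6): L=2.1840, (cx,cy)=(1.0000,0.0000)
member 10 (5-6): L=6.2361, (cx,cy)=(0.1730,-0.9849)
solve A·x = −loads:
  F[0-1] = -4456.1710 N (compression)
  F[0-2] = -2814.7709 N (compression)
  F[1-2] = +3995.7387 N (tension)
  F[1-3] = -1965.7793 N (compression)
  F[2-3] = -3982.9098 N (compression)
  F[2-4] = -1176.9812 N (compression)
  F[3-4] = +3811.4295 N (tension)
  F[3-5] = -3550.0722 N (compression)
  F[4-5] = +744.3306 N (tension)
  F[4-6] = +728.9176 N (tension)
  F[5-6] = -4212.7634 N (compression)
  Rx@0 = +3884.6700 N
  Ry@0 = +4325.8266 N
  Ry@6 = +4149.2234 N

-3982.910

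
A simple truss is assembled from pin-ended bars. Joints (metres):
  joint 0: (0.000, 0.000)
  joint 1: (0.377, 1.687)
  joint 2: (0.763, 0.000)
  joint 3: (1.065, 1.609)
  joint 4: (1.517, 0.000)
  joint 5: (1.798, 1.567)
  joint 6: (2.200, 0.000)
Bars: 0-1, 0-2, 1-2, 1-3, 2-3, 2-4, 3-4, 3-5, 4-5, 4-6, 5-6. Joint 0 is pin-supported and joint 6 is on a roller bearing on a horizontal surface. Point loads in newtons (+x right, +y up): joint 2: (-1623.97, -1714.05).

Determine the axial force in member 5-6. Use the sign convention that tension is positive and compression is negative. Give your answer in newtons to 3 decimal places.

N=7 nodes, M=11 members, R=3 reactions → 2N=14, M+R=14
member 0 (0-1): L=1.7286, (cx,cy)=(0.2181,0.9759)
member 1 (0-2): L=0.7630, (cx,cy)=(1.0000,0.0000)
member 2 (1-2): L=1.7306, (cx,cy)=(0.2230,-0.9748)
member 3 (1-3): L=0.6924, (cx,cy)=(0.9936,-0.1127)
member 4 (2-3): L=1.6371, (cx,cy)=(0.1845,0.9828)
member 5 (2-4): L=0.7540, (cx,cy)=(1.0000,0.0000)
member 6 (3-4): L=1.6713, (cx,cy)=(0.2705,-0.9627)
member 7 (3-5): L=0.7342, (cx,cy)=(0.9984,-0.0572)
member 8 (4-5): L=1.5920, (cx,cy)=(0.1765,0.9843)
member 9 (4-6): L=0.6830, (cx,cy)=(1.0000,0.0000)
member 10 (5-6): L=1.6177, (cx,cy)=(0.2485,-0.9686)
solve A·x = −loads:
  F[0-1] = -1147.2020 N (compression)
  F[0-2] = -1373.7720 N (compression)
  F[1-2] = +1208.9795 N (tension)
  F[1-3] = -523.1844 N (compression)
  F[2-3] = +544.8782 N (tension)
  F[2-4] = +419.3389 N (tension)
  F[3-4] = -602.2104 N (compression)
  F[3-5] = -256.8912 N (compression)
  F[4-5] = +589.0163 N (tension)
  F[4-6] = +152.5044 N (tension)
  F[5-6] = -613.7139 N (compression)
  Rx@0 = +1623.9700 N
  Ry@0 = +1119.5863 N
  Ry@6 = +594.4637 N

-613.714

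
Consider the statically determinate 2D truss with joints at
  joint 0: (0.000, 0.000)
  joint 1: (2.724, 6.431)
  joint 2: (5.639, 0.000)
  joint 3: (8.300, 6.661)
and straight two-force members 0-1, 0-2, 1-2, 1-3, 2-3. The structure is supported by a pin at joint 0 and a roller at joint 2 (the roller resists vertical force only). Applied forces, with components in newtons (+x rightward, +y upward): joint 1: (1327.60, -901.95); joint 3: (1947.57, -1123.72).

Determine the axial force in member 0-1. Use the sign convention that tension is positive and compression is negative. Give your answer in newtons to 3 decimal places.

N=4 nodes, M=5 members, R=3 reactions → 2N=8, M+R=8
member 0 (0-1): L=6.9841, (cx,cy)=(0.3900,0.9208)
member 1 (0-2): L=5.6390, (cx,cy)=(1.0000,0.0000)
member 2 (1-2): L=7.0608, (cx,cy)=(0.4128,-0.9108)
member 3 (1-3): L=5.5807, (cx,cy)=(0.9992,0.0412)
member 4 (2-3): L=7.1729, (cx,cy)=(0.3710,0.9286)
solve A·x = −loads:
  F[0-1] = +4212.2249 N (tension)
  F[0-2] = +1632.2859 N (tension)
  F[1-2] = -5138.4061 N (compression)
  F[1-3] = +2438.7078 N (tension)
  F[2-3] = -1318.3007 N (compression)
  Rx@0 = -3275.1700 N
  Ry@0 = -3878.6299 N
  Ry@2 = +5904.2999 N

4212.225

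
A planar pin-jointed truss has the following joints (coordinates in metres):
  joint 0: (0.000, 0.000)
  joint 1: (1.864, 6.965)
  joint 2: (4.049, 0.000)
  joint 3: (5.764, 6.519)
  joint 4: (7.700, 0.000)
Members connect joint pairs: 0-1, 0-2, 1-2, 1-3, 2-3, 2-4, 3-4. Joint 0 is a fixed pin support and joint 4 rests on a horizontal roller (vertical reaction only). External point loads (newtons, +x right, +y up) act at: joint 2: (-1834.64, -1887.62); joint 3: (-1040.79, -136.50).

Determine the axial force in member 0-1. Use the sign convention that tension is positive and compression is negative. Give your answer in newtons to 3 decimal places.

-1874.218

N=5 nodes, M=7 members, R=3 reactions → 2N=10, M+R=10
member 0 (0-1): L=7.2101, (cx,cy)=(0.2585,0.9660)
member 1 (0-2): L=4.0490, (cx,cy)=(1.0000,0.0000)
member 2 (1-2): L=7.2997, (cx,cy)=(0.2993,-0.9542)
member 3 (1-3): L=3.9254, (cx,cy)=(0.9935,-0.1136)
member 4 (2-3): L=6.7408, (cx,cy)=(0.2544,0.9671)
member 5 (2-4): L=3.6510, (cx,cy)=(1.0000,0.0000)
member 6 (3-4): L=6.8004, (cx,cy)=(0.2847,-0.9586)
solve A·x = −loads:
  F[0-1] = -1874.2185 N (compression)
  F[0-2] = -2390.8962 N (compression)
  F[1-2] = +2028.3449 N (tension)
  F[1-3] = -1098.7892 N (compression)
  F[2-3] = -49.3498 N (compression)
  F[2-4] = +63.4395 N (tension)
  F[3-4] = -222.8379 N (compression)
  Rx@0 = +2875.4300 N
  Ry@0 = +1810.5032 N
  Ry@4 = +213.6168 N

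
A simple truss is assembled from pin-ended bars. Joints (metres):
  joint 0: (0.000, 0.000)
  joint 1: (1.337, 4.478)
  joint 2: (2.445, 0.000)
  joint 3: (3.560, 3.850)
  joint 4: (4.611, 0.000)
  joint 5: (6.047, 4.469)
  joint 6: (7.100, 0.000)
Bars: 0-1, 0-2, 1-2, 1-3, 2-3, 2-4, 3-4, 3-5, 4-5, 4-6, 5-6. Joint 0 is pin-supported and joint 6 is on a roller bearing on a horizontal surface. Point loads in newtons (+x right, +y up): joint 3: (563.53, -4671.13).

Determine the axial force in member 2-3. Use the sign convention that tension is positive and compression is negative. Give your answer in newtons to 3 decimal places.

-2455.906

N=7 nodes, M=11 members, R=3 reactions → 2N=14, M+R=14
member 0 (0-1): L=4.6733, (cx,cy)=(0.2861,0.9582)
member 1 (0-2): L=2.4450, (cx,cy)=(1.0000,0.0000)
member 2 (1-2): L=4.6130, (cx,cy)=(0.2402,-0.9707)
member 3 (1-3): L=2.3100, (cx,cy)=(0.9623,-0.2719)
member 4 (2-3): L=4.0082, (cx,cy)=(0.2782,0.9605)
member 5 (2-4): L=2.1660, (cx,cy)=(1.0000,0.0000)
member 6 (3-4): L=3.9909, (cx,cy)=(0.2634,-0.9647)
member 7 (3-5): L=2.5629, (cx,cy)=(0.9704,0.2415)
member 8 (4-5): L=4.6940, (cx,cy)=(0.3059,0.9521)
member 9 (4-6): L=2.4890, (cx,cy)=(1.0000,0.0000)
member 10 (5-6): L=4.5914, (cx,cy)=(0.2293,-0.9733)
solve A·x = −loads:
  F[0-1] = -2111.6727 N (compression)
  F[0-2] = +1167.6611 N (tension)
  F[1-2] = +2430.1073 N (tension)
  F[1-3] = -1234.3034 N (compression)
  F[2-3] = -2455.9055 N (compression)
  F[2-4] = +2434.5271 N (tension)
  F[3-4] = -3158.1369 N (compression)
  F[3-5] = -1651.7302 N (compression)
  F[4-5] = +3200.0753 N (tension)
  F[4-6] = +623.8643 N (tension)
  F[5-6] = -2720.2259 N (compression)
  Rx@0 = -563.5300 N
  Ry@0 = +2023.4098 N
  Ry@6 = +2647.7202 N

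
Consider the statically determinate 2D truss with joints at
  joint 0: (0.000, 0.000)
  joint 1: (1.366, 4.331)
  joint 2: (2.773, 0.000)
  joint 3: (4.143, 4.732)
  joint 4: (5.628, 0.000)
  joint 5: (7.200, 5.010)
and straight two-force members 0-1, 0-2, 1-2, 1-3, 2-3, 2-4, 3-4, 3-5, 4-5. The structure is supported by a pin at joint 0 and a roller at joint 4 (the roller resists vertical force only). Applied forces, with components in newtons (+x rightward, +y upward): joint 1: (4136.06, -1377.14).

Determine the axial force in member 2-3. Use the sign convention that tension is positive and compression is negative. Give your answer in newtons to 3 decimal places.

N=6 nodes, M=9 members, R=3 reactions → 2N=12, M+R=12
member 0 (0-1): L=4.5413, (cx,cy)=(0.3008,0.9537)
member 1 (0-2): L=2.7730, (cx,cy)=(1.0000,0.0000)
member 2 (1-2): L=4.5538, (cx,cy)=(0.3090,-0.9511)
member 3 (1-3): L=2.8058, (cx,cy)=(0.9897,0.1429)
member 4 (2-3): L=4.9263, (cx,cy)=(0.2781,0.9606)
member 5 (2-4): L=2.8550, (cx,cy)=(1.0000,0.0000)
member 6 (3-4): L=4.9595, (cx,cy)=(0.2994,-0.9541)
member 7 (3-5): L=3.0696, (cx,cy)=(0.9959,0.0906)
member 8 (4-5): L=5.2508, (cx,cy)=(0.2994,0.9541)
solve A·x = −loads:
  F[0-1] = +2243.9151 N (tension)
  F[0-2] = +3461.1035 N (tension)
  F[1-2] = -4034.3229 N (compression)
  F[1-3] = -2237.5811 N (compression)
  F[2-3] = +3994.4998 N (tension)
  F[2-4] = +1103.7508 N (tension)
  F[3-4] = -3686.2611 N (compression)
  F[3-5] = +0.0000 N (tension)
  F[4-5] = -0.0000 N (compression)
  Rx@0 = -4136.0600 N
  Ry@0 = -2139.9974 N
  Ry@4 = +3517.1374 N

3994.500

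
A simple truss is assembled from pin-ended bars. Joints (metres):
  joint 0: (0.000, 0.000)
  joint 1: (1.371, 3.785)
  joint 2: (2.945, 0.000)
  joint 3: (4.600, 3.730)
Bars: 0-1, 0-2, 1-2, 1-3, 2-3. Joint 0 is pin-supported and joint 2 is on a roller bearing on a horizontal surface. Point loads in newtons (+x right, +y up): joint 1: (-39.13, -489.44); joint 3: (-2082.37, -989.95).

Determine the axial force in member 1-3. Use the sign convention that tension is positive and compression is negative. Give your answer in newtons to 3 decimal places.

N=4 nodes, M=5 members, R=3 reactions → 2N=8, M+R=8
member 0 (0-1): L=4.0257, (cx,cy)=(0.3406,0.9402)
member 1 (0-2): L=2.9450, (cx,cy)=(1.0000,0.0000)
member 2 (1-2): L=4.0992, (cx,cy)=(0.3840,-0.9233)
member 3 (1-3): L=3.2295, (cx,cy)=(0.9999,-0.0170)
member 4 (2-3): L=4.0807, (cx,cy)=(0.4056,0.9141)
solve A·x = −loads:
  F[0-1] = -2545.1378 N (compression)
  F[0-2] = -1254.7125 N (compression)
  F[1-2] = +2091.6682 N (tension)
  F[1-3] = -1631.0410 N (compression)
  F[2-3] = -1113.4097 N (compression)
  Rx@0 = +2121.5000 N
  Ry@0 = +2392.9910 N
  Ry@2 = -913.6010 N

-1631.041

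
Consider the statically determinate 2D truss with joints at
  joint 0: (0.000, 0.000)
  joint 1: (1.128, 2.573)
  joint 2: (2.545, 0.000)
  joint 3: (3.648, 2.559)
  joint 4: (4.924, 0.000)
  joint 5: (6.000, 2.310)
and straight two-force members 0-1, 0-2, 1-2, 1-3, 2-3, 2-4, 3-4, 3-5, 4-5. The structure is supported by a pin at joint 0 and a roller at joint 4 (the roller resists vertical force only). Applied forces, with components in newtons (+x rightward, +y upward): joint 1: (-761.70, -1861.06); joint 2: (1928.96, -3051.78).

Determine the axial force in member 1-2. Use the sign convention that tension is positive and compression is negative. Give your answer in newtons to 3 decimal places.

N=6 nodes, M=9 members, R=3 reactions → 2N=12, M+R=12
member 0 (0-1): L=2.8094, (cx,cy)=(0.4015,0.9159)
member 1 (0-2): L=2.5450, (cx,cy)=(1.0000,0.0000)
member 2 (1-2): L=2.9374, (cx,cy)=(0.4824,-0.8759)
member 3 (1-3): L=2.5200, (cx,cy)=(1.0000,-0.0056)
member 4 (2-3): L=2.7866, (cx,cy)=(0.3958,0.9183)
member 5 (2-4): L=2.3790, (cx,cy)=(1.0000,0.0000)
member 6 (3-4): L=2.8595, (cx,cy)=(0.4462,-0.8949)
member 7 (3-5): L=2.3651, (cx,cy)=(0.9944,-0.1053)
member 8 (4-5): L=2.5483, (cx,cy)=(0.4222,0.9065)
solve A·x = −loads:
  F[0-1] = -3611.0460 N (compression)
  F[0-2] = +2617.1297 N (tension)
  F[1-2] = +1660.3769 N (tension)
  F[1-3] = -1489.1621 N (compression)
  F[2-3] = +1739.4396 N (tension)
  F[2-4] = +800.6270 N (tension)
  F[3-4] = -1794.1859 N (compression)
  F[3-5] = -0.0000 N (tension)
  F[4-5] = +0.0000 N (tension)
  Rx@0 = -1167.2600 N
  Ry@0 = +3307.1938 N
  Ry@4 = +1605.6462 N

1660.377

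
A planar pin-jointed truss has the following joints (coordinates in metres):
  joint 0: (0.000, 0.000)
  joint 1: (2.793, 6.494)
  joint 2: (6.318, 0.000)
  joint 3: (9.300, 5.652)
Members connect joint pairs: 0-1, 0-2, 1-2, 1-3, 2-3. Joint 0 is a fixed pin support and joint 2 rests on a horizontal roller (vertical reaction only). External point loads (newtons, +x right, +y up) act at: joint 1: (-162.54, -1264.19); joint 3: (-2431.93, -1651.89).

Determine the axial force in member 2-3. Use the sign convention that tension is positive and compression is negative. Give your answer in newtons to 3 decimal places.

-2081.407

N=4 nodes, M=5 members, R=3 reactions → 2N=8, M+R=8
member 0 (0-1): L=7.0692, (cx,cy)=(0.3951,0.9186)
member 1 (0-2): L=6.3180, (cx,cy)=(1.0000,0.0000)
member 2 (1-2): L=7.3890, (cx,cy)=(0.4771,-0.8789)
member 3 (1-3): L=6.5613, (cx,cy)=(0.9917,-0.1283)
member 4 (2-3): L=6.3904, (cx,cy)=(0.4666,0.8844)
solve A·x = −loads:
  F[0-1] = -2469.1982 N (compression)
  F[0-2] = -1618.8972 N (compression)
  F[1-2] = +1357.5619 N (tension)
  F[1-3] = -1472.8480 N (compression)
  F[2-3] = -2081.4074 N (compression)
  Rx@0 = +2594.4700 N
  Ry@0 = +2268.3028 N
  Ry@2 = +647.7772 N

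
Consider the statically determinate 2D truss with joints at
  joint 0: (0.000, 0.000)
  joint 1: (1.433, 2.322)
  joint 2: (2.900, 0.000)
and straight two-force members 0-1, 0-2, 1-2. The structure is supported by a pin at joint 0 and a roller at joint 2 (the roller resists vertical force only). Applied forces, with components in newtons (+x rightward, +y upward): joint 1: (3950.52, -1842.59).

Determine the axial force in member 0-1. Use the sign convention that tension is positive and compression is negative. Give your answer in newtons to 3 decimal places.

N=3 nodes, M=3 members, R=3 reactions → 2N=6, M+R=6
member 0 (0-1): L=2.7286, (cx,cy)=(0.5252,0.8510)
member 1 (0-2): L=2.9000, (cx,cy)=(1.0000,0.0000)
member 2 (1-2): L=2.7466, (cx,cy)=(0.5341,-0.8454)
solve A·x = −loads:
  F[0-1] = +2621.7021 N (tension)
  F[0-2] = +2573.6526 N (tension)
  F[1-2] = -4818.5249 N (compression)
  Rx@0 = -3950.5200 N
  Ry@0 = -2231.0441 N
  Ry@2 = +4073.6341 N

2621.702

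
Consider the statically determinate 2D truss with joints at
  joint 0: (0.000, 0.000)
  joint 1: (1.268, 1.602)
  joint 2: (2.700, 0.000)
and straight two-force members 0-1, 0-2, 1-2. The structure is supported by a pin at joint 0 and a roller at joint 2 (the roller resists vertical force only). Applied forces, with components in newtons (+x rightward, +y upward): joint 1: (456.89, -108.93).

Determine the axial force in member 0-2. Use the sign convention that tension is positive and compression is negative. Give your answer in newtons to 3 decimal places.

N=3 nodes, M=3 members, R=3 reactions → 2N=6, M+R=6
member 0 (0-1): L=2.0431, (cx,cy)=(0.6206,0.7841)
member 1 (0-2): L=2.7000, (cx,cy)=(1.0000,0.0000)
member 2 (1-2): L=2.1487, (cx,cy)=(0.6664,-0.7456)
solve A·x = −loads:
  F[0-1] = +272.0487 N (tension)
  F[0-2] = +288.0491 N (tension)
  F[1-2] = -432.2198 N (compression)
  Rx@0 = -456.8900 N
  Ry@0 = -213.3148 N
  Ry@2 = +322.2448 N

288.049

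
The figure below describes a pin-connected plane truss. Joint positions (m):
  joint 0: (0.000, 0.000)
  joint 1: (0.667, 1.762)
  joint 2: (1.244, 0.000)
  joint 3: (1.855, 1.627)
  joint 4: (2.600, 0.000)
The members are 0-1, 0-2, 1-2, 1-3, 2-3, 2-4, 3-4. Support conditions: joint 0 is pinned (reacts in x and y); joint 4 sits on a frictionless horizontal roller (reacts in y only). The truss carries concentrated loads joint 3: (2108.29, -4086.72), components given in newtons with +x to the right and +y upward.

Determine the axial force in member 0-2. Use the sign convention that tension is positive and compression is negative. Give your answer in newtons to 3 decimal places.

2052.151

N=5 nodes, M=7 members, R=3 reactions → 2N=10, M+R=10
member 0 (0-1): L=1.8840, (cx,cy)=(0.3540,0.9352)
member 1 (0-2): L=1.2440, (cx,cy)=(1.0000,0.0000)
member 2 (1-2): L=1.8541, (cx,cy)=(0.3112,-0.9503)
member 3 (1-3): L=1.1956, (cx,cy)=(0.9936,-0.1129)
member 4 (2-3): L=1.7379, (cx,cy)=(0.3516,0.9362)
member 5 (2-4): L=1.3560, (cx,cy)=(1.0000,0.0000)
member 6 (3-4): L=1.7895, (cx,cy)=(0.4163,-0.9092)
solve A·x = −loads:
  F[0-1] = +158.5705 N (tension)
  F[0-2] = +2052.1513 N (tension)
  F[1-2] = -169.0533 N (compression)
  F[1-3] = +109.4493 N (tension)
  F[2-3] = +171.6136 N (tension)
  F[2-4] = +1939.2073 N (tension)
  F[3-4] = -4657.8884 N (compression)
  Rx@0 = -2108.2900 N
  Ry@0 = -148.3005 N
  Ry@4 = +4235.0205 N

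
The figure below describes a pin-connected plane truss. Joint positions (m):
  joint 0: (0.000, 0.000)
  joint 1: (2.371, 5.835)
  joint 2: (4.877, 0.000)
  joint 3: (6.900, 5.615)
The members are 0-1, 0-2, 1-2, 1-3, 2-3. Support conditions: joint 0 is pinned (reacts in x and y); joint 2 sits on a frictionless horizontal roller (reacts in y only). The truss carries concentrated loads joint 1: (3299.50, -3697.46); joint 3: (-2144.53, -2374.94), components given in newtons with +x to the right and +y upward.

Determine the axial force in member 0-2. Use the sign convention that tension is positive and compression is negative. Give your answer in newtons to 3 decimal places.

N=4 nodes, M=5 members, R=3 reactions → 2N=8, M+R=8
member 0 (0-1): L=6.2983, (cx,cy)=(0.3764,0.9264)
member 1 (0-2): L=4.8770, (cx,cy)=(1.0000,0.0000)
member 2 (1-2): L=6.3504, (cx,cy)=(0.3946,-0.9188)
member 3 (1-3): L=4.5343, (cx,cy)=(0.9988,-0.0485)
member 4 (2-3): L=5.9683, (cx,cy)=(0.3390,0.9408)
solve A·x = −loads:
  F[0-1] = +608.5819 N (tension)
  F[0-2] = +925.8697 N (tension)
  F[1-2] = -4570.6827 N (compression)
  F[1-3] = -1268.1996 N (compression)
  F[2-3] = -2589.7813 N (compression)
  Rx@0 = -1154.9700 N
  Ry@0 = -563.8129 N
  Ry@2 = +6636.2129 N

925.870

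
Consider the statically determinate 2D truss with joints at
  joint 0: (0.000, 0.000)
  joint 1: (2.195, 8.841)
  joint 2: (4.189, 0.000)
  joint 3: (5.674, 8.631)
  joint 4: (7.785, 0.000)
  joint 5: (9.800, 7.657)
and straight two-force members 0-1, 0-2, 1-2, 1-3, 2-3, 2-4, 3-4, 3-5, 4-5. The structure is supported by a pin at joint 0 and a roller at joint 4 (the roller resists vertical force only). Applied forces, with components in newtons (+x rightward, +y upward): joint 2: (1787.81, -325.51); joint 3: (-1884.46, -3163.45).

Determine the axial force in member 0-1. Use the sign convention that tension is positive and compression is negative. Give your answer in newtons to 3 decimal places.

-3191.447

N=6 nodes, M=9 members, R=3 reactions → 2N=12, M+R=12
member 0 (0-1): L=9.1094, (cx,cy)=(0.2410,0.9705)
member 1 (0-2): L=4.1890, (cx,cy)=(1.0000,0.0000)
member 2 (1-2): L=9.0631, (cx,cy)=(0.2200,-0.9755)
member 3 (1-3): L=3.4853, (cx,cy)=(0.9982,-0.0603)
member 4 (2-3): L=8.7578, (cx,cy)=(0.1696,0.9855)
member 5 (2-4): L=3.5960, (cx,cy)=(1.0000,0.0000)
member 6 (3-4): L=8.8854, (cx,cy)=(0.2376,-0.9714)
member 7 (3-5): L=4.2394, (cx,cy)=(0.9732,-0.2297)
member 8 (4-5): L=7.9177, (cx,cy)=(0.2545,0.9671)
solve A·x = −loads:
  F[0-1] = -3191.4474 N (compression)
  F[0-2] = +672.3602 N (tension)
  F[1-2] = +3267.2809 N (tension)
  F[1-3] = -1490.5647 N (compression)
  F[2-3] = -2903.7603 N (compression)
  F[2-4] = +95.7662 N (tension)
  F[3-4] = -403.0895 N (compression)
  F[3-5] = -0.0000 N (tension)
  F[4-5] = +0.0000 N (tension)
  Rx@0 = +96.6500 N
  Ry@0 = +3097.4118 N
  Ry@4 = +391.5482 N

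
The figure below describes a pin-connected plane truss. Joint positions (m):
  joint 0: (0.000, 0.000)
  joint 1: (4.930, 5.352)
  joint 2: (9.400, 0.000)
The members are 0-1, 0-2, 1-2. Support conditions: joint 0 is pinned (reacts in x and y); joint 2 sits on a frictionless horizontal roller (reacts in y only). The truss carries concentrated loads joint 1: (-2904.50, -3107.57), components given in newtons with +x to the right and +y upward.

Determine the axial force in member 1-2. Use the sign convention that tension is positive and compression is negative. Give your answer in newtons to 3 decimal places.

N=3 nodes, M=3 members, R=3 reactions → 2N=6, M+R=6
member 0 (0-1): L=7.2766, (cx,cy)=(0.6775,0.7355)
member 1 (0-2): L=9.4000, (cx,cy)=(1.0000,0.0000)
member 2 (1-2): L=6.9731, (cx,cy)=(0.6410,-0.7675)
solve A·x = −loads:
  F[0-1] = -4257.5407 N (compression)
  F[0-2] = -19.9528 N (compression)
  F[1-2] = +31.1261 N (tension)
  Rx@0 = +2904.5000 N
  Ry@0 = +3131.4598 N
  Ry@2 = -23.8898 N

31.126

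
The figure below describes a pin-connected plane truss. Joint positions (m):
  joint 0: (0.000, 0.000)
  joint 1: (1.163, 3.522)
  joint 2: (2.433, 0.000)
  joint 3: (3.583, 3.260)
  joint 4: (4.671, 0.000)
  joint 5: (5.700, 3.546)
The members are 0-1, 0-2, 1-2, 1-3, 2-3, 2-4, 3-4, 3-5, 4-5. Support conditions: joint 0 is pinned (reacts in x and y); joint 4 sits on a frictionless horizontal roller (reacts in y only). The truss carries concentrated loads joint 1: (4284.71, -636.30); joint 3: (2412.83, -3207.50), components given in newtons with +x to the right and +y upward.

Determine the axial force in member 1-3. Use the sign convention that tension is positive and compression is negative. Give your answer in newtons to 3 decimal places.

-1576.765

N=6 nodes, M=9 members, R=3 reactions → 2N=12, M+R=12
member 0 (0-1): L=3.7091, (cx,cy)=(0.3136,0.9496)
member 1 (0-2): L=2.4330, (cx,cy)=(1.0000,0.0000)
member 2 (1-2): L=3.7440, (cx,cy)=(0.3392,-0.9407)
member 3 (1-3): L=2.4341, (cx,cy)=(0.9942,-0.1076)
member 4 (2-3): L=3.4569, (cx,cy)=(0.3327,0.9430)
member 5 (2-4): L=2.2380, (cx,cy)=(1.0000,0.0000)
member 6 (3-4): L=3.4368, (cx,cy)=(0.3166,-0.9486)
member 7 (3-5): L=2.1362, (cx,cy)=(0.9910,0.1339)
member 8 (4-5): L=3.6923, (cx,cy)=(0.2787,0.9604)
solve A·x = −loads:
  F[0-1] = +3885.6758 N (tension)
  F[0-2] = +5479.1577 N (tension)
  F[1-2] = -4418.2601 N (compression)
  F[1-3] = -1576.7646 N (compression)
  F[2-3] = +4407.3274 N (tension)
  F[2-4] = +2514.2539 N (tension)
  F[3-4] = -7942.0004 N (compression)
  F[3-5] = -0.0000 N (tension)
  F[4-5] = +0.0000 N (tension)
  Rx@0 = -6697.5400 N
  Ry@0 = -3689.7183 N
  Ry@4 = +7533.5183 N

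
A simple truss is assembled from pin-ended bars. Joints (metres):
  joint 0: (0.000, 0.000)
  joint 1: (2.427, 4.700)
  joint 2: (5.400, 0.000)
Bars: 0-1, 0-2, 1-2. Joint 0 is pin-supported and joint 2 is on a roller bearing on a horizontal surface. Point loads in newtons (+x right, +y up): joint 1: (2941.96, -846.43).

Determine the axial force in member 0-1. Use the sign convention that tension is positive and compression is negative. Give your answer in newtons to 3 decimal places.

N=3 nodes, M=3 members, R=3 reactions → 2N=6, M+R=6
member 0 (0-1): L=5.2896, (cx,cy)=(0.4588,0.8885)
member 1 (0-2): L=5.4000, (cx,cy)=(1.0000,0.0000)
member 2 (1-2): L=5.5614, (cx,cy)=(0.5346,-0.8451)
solve A·x = −loads:
  F[0-1] = +2357.3669 N (tension)
  F[0-2] = +1860.3504 N (tension)
  F[1-2] = -3480.0130 N (compression)
  Rx@0 = -2941.9600 N
  Ry@0 = -2094.5881 N
  Ry@2 = +2941.0181 N

2357.367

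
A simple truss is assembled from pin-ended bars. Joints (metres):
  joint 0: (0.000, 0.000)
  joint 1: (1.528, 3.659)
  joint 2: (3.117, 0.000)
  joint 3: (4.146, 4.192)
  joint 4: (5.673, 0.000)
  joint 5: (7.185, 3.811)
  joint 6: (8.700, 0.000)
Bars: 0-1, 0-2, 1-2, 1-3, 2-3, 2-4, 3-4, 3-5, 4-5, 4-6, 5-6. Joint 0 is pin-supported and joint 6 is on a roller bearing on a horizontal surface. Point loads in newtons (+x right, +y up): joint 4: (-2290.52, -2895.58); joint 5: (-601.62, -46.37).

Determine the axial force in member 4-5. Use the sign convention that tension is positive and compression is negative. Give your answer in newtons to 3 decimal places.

1494.445

N=7 nodes, M=11 members, R=3 reactions → 2N=14, M+R=14
member 0 (0-1): L=3.9652, (cx,cy)=(0.3853,0.9228)
member 1 (0-2): L=3.1170, (cx,cy)=(1.0000,0.0000)
member 2 (1-2): L=3.9891, (cx,cy)=(0.3983,-0.9172)
member 3 (1-3): L=2.6717, (cx,cy)=(0.9799,0.1995)
member 4 (2-3): L=4.3164, (cx,cy)=(0.2384,0.9712)
member 5 (2-4): L=2.5560, (cx,cy)=(1.0000,0.0000)
member 6 (3-4): L=4.4615, (cx,cy)=(0.3423,-0.9396)
member 7 (3-5): L=3.0628, (cx,cy)=(0.9922,-0.1244)
member 8 (4-5): L=4.1000, (cx,cy)=(0.3688,0.9295)
member 9 (4-6): L=3.0270, (cx,cy)=(1.0000,0.0000)
member 10 (5-6): L=4.1011, (cx,cy)=(0.3694,-0.9293)
solve A·x = −loads:
  F[0-1] = -1386.1235 N (compression)
  F[0-2] = -2357.9981 N (compression)
  F[1-2] = +1172.2763 N (tension)
  F[1-3] = -1021.6336 N (compression)
  F[2-3] = -1107.1810 N (compression)
  F[2-4] = -1627.1015 N (compression)
  F[3-4] = +1603.3037 N (tension)
  F[3-5] = -1827.9918 N (compression)
  F[4-5] = +1494.4448 N (tension)
  F[4-6] = +661.0488 N (tension)
  F[5-6] = -1789.4529 N (compression)
  Rx@0 = +2892.1400 N
  Ry@0 = +1279.0741 N
  Ry@6 = +1662.8759 N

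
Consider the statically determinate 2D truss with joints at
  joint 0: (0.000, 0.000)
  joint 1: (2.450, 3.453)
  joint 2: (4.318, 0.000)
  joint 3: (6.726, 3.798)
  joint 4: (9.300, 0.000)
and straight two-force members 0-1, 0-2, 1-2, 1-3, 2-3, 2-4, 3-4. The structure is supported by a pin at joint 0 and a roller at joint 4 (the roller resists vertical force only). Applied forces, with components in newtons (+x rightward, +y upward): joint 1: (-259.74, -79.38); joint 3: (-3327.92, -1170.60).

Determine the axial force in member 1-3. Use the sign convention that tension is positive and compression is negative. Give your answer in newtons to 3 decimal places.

N=5 nodes, M=7 members, R=3 reactions → 2N=10, M+R=10
member 0 (0-1): L=4.2339, (cx,cy)=(0.5787,0.8156)
member 1 (0-2): L=4.3180, (cx,cy)=(1.0000,0.0000)
member 2 (1-2): L=3.9259, (cx,cy)=(0.4758,-0.8795)
member 3 (1-3): L=4.2899, (cx,cy)=(0.9968,0.0804)
member 4 (2-3): L=4.4970, (cx,cy)=(0.5355,0.8446)
member 5 (2-4): L=4.9820, (cx,cy)=(1.0000,0.0000)
member 6 (3-4): L=4.5881, (cx,cy)=(0.5610,-0.8278)
solve A·x = −loads:
  F[0-1] = -2253.6269 N (compression)
  F[0-2] = -2283.5629 N (compression)
  F[1-2] = +1824.0247 N (tension)
  F[1-3] = -1918.4701 N (compression)
  F[2-3] = -1899.5887 N (compression)
  F[2-4] = -398.5013 N (compression)
  F[3-4] = +710.3137 N (tension)
  Rx@0 = +3587.6600 N
  Ry@0 = +1837.9785 N
  Ry@4 = -587.9985 N

-1918.470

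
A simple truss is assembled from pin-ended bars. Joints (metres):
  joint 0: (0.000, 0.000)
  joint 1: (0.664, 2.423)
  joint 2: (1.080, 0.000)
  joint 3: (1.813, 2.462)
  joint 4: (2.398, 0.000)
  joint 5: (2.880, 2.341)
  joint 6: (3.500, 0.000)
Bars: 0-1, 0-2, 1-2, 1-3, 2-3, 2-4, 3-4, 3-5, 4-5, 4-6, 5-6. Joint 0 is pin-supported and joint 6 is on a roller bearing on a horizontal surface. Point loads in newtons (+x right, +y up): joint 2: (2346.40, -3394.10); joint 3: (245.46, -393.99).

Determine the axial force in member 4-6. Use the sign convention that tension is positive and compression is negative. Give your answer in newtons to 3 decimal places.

377.157

N=7 nodes, M=11 members, R=3 reactions → 2N=14, M+R=14
member 0 (0-1): L=2.5123, (cx,cy)=(0.2643,0.9644)
member 1 (0-2): L=1.0800, (cx,cy)=(1.0000,0.0000)
member 2 (1-2): L=2.4585, (cx,cy)=(0.1692,-0.9856)
member 3 (1-3): L=1.1497, (cx,cy)=(0.9994,0.0339)
member 4 (2-3): L=2.5688, (cx,cy)=(0.2853,0.9584)
member 5 (2-4): L=1.3180, (cx,cy)=(1.0000,0.0000)
member 6 (3-4): L=2.5305, (cx,cy)=(0.2312,-0.9729)
member 7 (3-5): L=1.0738, (cx,cy)=(0.9936,-0.1127)
member 8 (4-5): L=2.3901, (cx,cy)=(0.2017,0.9795)
member 9 (4-6): L=1.1020, (cx,cy)=(1.0000,0.0000)
member 10 (5-6): L=2.4217, (cx,cy)=(0.2560,-0.9667)
solve A·x = −loads:
  F[0-1] = -2451.1772 N (compression)
  F[0-2] = +3239.6964 N (tension)
  F[1-2] = +2362.5274 N (tension)
  F[1-3] = -1048.2081 N (compression)
  F[2-3] = +1111.8679 N (tension)
  F[2-4] = +975.7964 N (tension)
  F[3-4] = -1387.3671 N (compression)
  F[3-5] = -659.2700 N (compression)
  F[4-5] = +1378.0998 N (tension)
  F[4-6] = +377.1572 N (tension)
  F[5-6] = -1473.1702 N (compression)
  Rx@0 = -2591.8600 N
  Ry@0 = +2364.0173 N
  Ry@6 = +1424.0727 N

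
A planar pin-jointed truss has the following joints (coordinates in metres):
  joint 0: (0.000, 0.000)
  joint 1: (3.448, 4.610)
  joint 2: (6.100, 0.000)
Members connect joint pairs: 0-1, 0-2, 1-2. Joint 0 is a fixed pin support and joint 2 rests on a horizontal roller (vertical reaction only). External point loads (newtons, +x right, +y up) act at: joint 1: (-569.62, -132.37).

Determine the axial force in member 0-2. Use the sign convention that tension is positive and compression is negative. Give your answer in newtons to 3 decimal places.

N=3 nodes, M=3 members, R=3 reactions → 2N=6, M+R=6
member 0 (0-1): L=5.7568, (cx,cy)=(0.5989,0.8008)
member 1 (0-2): L=6.1000, (cx,cy)=(1.0000,0.0000)
member 2 (1-2): L=5.3184, (cx,cy)=(0.4986,-0.8668)
solve A·x = −loads:
  F[0-1] = -609.4367 N (compression)
  F[0-2] = -204.6019 N (compression)
  F[1-2] = +410.3135 N (tension)
  Rx@0 = +569.6200 N
  Ry@0 = +488.0317 N
  Ry@2 = -355.6617 N

-204.602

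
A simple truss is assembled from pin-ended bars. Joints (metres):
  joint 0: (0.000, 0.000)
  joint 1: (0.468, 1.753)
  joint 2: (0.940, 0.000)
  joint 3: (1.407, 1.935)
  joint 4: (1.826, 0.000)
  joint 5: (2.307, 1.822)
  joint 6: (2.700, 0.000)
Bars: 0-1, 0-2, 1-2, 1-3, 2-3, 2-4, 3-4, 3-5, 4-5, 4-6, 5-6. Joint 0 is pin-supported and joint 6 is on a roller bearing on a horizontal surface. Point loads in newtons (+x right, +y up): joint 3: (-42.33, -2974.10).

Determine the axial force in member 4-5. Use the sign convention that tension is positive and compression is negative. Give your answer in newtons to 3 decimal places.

N=7 nodes, M=11 members, R=3 reactions → 2N=14, M+R=14
member 0 (0-1): L=1.8144, (cx,cy)=(0.2579,0.9662)
member 1 (0-2): L=0.9400, (cx,cy)=(1.0000,0.0000)
member 2 (1-2): L=1.8154, (cx,cy)=(0.2600,-0.9656)
member 3 (1-3): L=0.9565, (cx,cy)=(0.9817,0.1903)
member 4 (2-3): L=1.9906, (cx,cy)=(0.2346,0.9721)
member 5 (2-4): L=0.8860, (cx,cy)=(1.0000,0.0000)
member 6 (3-4): L=1.9798, (cx,cy)=(0.2116,-0.9773)
member 7 (3-5): L=0.9071, (cx,cy)=(0.9922,-0.1246)
member 8 (4-5): L=1.8844, (cx,cy)=(0.2553,0.9669)
member 9 (4-6): L=0.8740, (cx,cy)=(1.0000,0.0000)
member 10 (5-6): L=1.8639, (cx,cy)=(0.2108,-0.9775)
solve A·x = −loads:
  F[0-1] = -1505.5450 N (compression)
  F[0-2] = +346.0059 N (tension)
  F[1-2] = +1357.6055 N (tension)
  F[1-3] = -755.1002 N (compression)
  F[2-3] = -1348.5561 N (compression)
  F[2-4] = +1015.3559 N (tension)
  F[3-4] = -1464.0821 N (compression)
  F[3-5] = -711.0473 N (compression)
  F[4-5] = +1479.9428 N (tension)
  F[4-6] = +327.7517 N (tension)
  F[5-6] = -1554.4457 N (compression)
  Rx@0 = +42.3300 N
  Ry@0 = +1454.5999 N
  Ry@6 = +1519.5001 N

1479.943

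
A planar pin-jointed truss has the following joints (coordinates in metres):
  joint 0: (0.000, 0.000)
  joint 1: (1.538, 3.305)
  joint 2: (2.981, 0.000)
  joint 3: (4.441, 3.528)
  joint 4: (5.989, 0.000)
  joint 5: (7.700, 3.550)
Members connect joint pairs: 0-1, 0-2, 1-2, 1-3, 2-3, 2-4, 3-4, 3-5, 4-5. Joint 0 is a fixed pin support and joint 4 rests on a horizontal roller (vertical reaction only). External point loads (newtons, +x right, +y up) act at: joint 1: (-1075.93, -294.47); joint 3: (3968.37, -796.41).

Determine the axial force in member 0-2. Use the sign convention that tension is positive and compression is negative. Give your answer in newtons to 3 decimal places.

2278.524

N=6 nodes, M=9 members, R=3 reactions → 2N=12, M+R=12
member 0 (0-1): L=3.6453, (cx,cy)=(0.4219,0.9066)
member 1 (0-2): L=2.9810, (cx,cy)=(1.0000,0.0000)
member 2 (1-2): L=3.6063, (cx,cy)=(0.4001,-0.9165)
member 3 (1-3): L=2.9116, (cx,cy)=(0.9971,0.0766)
member 4 (2-3): L=3.8182, (cx,cy)=(0.3824,0.9240)
member 5 (2-4): L=3.0080, (cx,cy)=(1.0000,0.0000)
member 6 (3-4): L=3.8527, (cx,cy)=(0.4018,-0.9157)
member 7 (3-5): L=3.2591, (cx,cy)=(1.0000,0.0068)
member 8 (4-5): L=3.9408, (cx,cy)=(0.4342,0.9008)
solve A·x = −loads:
  F[0-1] = +1455.0906 N (tension)
  F[0-2] = +2278.5241 N (tension)
  F[1-2] = -1566.6300 N (compression)
  F[1-3] = +2323.5347 N (tension)
  F[2-3] = +1553.8327 N (tension)
  F[2-4] = +1057.5019 N (tension)
  F[3-4] = -2631.9179 N (compression)
  F[3-5] = -0.0000 N (compression)
  F[4-5] = -0.0000 N (compression)
  Rx@0 = -2892.4400 N
  Ry@0 = -1319.2406 N
  Ry@4 = +2410.1206 N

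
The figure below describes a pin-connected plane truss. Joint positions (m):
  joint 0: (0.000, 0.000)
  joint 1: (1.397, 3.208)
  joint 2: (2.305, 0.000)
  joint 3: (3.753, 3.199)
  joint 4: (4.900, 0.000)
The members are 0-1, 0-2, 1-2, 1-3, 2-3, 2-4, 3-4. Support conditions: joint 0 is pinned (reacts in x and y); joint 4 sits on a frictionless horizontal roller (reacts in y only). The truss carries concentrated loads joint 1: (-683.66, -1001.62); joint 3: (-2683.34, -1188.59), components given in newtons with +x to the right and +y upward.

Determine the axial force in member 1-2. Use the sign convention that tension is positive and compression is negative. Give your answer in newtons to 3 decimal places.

N=5 nodes, M=7 members, R=3 reactions → 2N=10, M+R=10
member 0 (0-1): L=3.4990, (cx,cy)=(0.3993,0.9168)
member 1 (0-2): L=2.3050, (cx,cy)=(1.0000,0.0000)
member 2 (1-2): L=3.3340, (cx,cy)=(0.2723,-0.9622)
member 3 (1-3): L=2.3560, (cx,cy)=(1.0000,-0.0038)
member 4 (2-3): L=3.5115, (cx,cy)=(0.4124,0.9110)
member 5 (2-4): L=2.5950, (cx,cy)=(1.0000,0.0000)
member 6 (3-4): L=3.3984, (cx,cy)=(0.3375,-0.9413)
solve A·x = −loads:
  F[0-1] = -3483.3943 N (compression)
  F[0-2] = -1976.2234 N (compression)
  F[1-2] = +2283.4811 N (tension)
  F[1-3] = -1329.0173 N (compression)
  F[2-3] = -2411.7678 N (compression)
  F[2-4] = -359.8041 N (compression)
  F[3-4] = +1066.0530 N (tension)
  Rx@0 = +3367.0000 N
  Ry@0 = +3193.7089 N
  Ry@4 = -1003.4989 N

2283.481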